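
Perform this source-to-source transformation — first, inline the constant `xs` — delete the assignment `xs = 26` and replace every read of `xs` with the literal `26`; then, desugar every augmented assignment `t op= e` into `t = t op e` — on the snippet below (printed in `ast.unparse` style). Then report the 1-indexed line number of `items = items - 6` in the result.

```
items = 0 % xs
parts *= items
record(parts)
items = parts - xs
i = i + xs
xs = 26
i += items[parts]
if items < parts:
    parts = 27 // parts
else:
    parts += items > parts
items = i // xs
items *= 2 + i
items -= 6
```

13

Transformed code:
items = 0 % 26
parts = parts * items
record(parts)
items = parts - 26
i = i + 26
i = i + items[parts]
if items < parts:
    parts = 27 // parts
else:
    parts = parts + (items > parts)
items = i // 26
items = items * (2 + i)
items = items - 6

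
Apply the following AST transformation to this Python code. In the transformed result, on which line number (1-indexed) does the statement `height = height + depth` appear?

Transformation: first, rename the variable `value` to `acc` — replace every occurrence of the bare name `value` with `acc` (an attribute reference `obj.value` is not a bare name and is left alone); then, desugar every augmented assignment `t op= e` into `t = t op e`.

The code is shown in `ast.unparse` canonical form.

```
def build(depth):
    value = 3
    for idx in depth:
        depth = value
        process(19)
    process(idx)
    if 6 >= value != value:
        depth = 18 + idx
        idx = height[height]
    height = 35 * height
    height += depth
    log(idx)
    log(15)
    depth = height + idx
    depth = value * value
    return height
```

Transformed code:
def build(depth):
    acc = 3
    for idx in depth:
        depth = acc
        process(19)
    process(idx)
    if 6 >= acc != acc:
        depth = 18 + idx
        idx = height[height]
    height = 35 * height
    height = height + depth
    log(idx)
    log(15)
    depth = height + idx
    depth = acc * acc
    return height

11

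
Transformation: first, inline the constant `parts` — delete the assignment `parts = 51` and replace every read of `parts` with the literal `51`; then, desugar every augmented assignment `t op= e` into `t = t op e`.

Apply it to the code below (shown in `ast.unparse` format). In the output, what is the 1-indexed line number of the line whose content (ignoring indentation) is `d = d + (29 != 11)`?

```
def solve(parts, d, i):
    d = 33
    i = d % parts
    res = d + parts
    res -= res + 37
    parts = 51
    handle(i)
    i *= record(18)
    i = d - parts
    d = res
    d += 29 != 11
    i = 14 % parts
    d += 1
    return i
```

Transformed code:
def solve(parts, d, i):
    d = 33
    i = d % 51
    res = d + 51
    res = res - (res + 37)
    handle(i)
    i = i * record(18)
    i = d - 51
    d = res
    d = d + (29 != 11)
    i = 14 % 51
    d = d + 1
    return i

10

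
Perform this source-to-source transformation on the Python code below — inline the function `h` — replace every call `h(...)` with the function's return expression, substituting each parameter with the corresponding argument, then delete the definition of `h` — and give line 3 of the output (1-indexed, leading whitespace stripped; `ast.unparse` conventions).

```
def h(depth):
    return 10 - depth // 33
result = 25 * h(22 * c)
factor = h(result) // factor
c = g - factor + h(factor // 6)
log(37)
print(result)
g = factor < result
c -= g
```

Transformed code:
result = 25 * (10 - 22 * c // 33)
factor = (10 - result // 33) // factor
c = g - factor + (10 - factor // 6 // 33)
log(37)
print(result)
g = factor < result
c -= g

c = g - factor + (10 - factor // 6 // 33)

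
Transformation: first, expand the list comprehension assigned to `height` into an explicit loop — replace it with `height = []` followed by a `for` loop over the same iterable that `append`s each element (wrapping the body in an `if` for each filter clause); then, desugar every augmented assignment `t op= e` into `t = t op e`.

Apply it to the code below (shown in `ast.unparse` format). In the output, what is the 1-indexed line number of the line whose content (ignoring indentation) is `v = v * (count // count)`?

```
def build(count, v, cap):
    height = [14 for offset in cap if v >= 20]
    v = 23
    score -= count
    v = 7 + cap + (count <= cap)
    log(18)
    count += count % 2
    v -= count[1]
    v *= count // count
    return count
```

12

Transformed code:
def build(count, v, cap):
    height = []
    for offset in cap:
        if v >= 20:
            height.append(14)
    v = 23
    score = score - count
    v = 7 + cap + (count <= cap)
    log(18)
    count = count + count % 2
    v = v - count[1]
    v = v * (count // count)
    return count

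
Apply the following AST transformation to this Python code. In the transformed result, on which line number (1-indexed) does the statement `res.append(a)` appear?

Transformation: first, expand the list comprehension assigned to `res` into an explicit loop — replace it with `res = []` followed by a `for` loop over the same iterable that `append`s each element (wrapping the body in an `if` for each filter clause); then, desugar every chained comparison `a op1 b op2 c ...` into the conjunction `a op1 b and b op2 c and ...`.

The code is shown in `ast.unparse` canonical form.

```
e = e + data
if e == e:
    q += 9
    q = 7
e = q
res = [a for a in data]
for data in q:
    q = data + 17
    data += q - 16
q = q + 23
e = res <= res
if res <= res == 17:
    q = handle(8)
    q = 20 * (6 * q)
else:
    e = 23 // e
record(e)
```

8

Transformed code:
e = e + data
if e == e:
    q += 9
    q = 7
e = q
res = []
for a in data:
    res.append(a)
for data in q:
    q = data + 17
    data += q - 16
q = q + 23
e = res <= res
if res <= res and res == 17:
    q = handle(8)
    q = 20 * (6 * q)
else:
    e = 23 // e
record(e)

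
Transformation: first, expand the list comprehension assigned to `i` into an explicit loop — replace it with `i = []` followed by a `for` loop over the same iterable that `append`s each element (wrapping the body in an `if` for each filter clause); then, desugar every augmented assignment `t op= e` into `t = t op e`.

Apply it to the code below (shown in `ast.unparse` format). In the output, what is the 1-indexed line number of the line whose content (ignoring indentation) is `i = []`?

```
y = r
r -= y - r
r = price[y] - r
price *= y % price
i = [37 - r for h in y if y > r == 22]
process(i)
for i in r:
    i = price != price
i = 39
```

5

Transformed code:
y = r
r = r - (y - r)
r = price[y] - r
price = price * (y % price)
i = []
for h in y:
    if y > r == 22:
        i.append(37 - r)
process(i)
for i in r:
    i = price != price
i = 39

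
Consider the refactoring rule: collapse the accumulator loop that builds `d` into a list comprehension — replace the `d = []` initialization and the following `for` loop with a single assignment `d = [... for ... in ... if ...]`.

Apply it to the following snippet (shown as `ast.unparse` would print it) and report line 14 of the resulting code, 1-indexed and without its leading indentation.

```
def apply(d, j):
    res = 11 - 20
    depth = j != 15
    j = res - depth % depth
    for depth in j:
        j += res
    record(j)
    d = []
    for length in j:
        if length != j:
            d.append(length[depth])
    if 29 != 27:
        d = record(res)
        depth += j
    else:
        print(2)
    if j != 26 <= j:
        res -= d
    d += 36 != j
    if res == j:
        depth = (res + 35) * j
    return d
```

if j != 26 <= j:

Transformed code:
def apply(d, j):
    res = 11 - 20
    depth = j != 15
    j = res - depth % depth
    for depth in j:
        j += res
    record(j)
    d = [length[depth] for length in j if length != j]
    if 29 != 27:
        d = record(res)
        depth += j
    else:
        print(2)
    if j != 26 <= j:
        res -= d
    d += 36 != j
    if res == j:
        depth = (res + 35) * j
    return d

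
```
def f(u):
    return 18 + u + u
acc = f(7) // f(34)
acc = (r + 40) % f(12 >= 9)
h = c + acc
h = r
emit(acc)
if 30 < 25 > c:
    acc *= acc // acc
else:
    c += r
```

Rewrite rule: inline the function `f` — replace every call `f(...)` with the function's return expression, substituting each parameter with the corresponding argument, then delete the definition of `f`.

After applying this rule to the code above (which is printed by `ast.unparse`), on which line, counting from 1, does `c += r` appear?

Transformed code:
acc = (18 + 7 + 7) // (18 + 34 + 34)
acc = (r + 40) % (18 + (12 >= 9) + (12 >= 9))
h = c + acc
h = r
emit(acc)
if 30 < 25 > c:
    acc *= acc // acc
else:
    c += r

9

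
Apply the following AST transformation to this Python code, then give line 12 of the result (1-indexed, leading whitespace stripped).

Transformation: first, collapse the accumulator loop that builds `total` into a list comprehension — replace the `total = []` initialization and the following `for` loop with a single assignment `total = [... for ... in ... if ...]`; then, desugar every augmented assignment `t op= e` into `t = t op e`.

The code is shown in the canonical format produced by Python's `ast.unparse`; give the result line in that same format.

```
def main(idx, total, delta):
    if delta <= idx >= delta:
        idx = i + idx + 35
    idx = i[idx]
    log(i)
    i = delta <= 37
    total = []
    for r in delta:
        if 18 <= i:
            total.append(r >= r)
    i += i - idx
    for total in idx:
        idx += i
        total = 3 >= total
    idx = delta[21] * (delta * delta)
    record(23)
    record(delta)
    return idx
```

Transformed code:
def main(idx, total, delta):
    if delta <= idx >= delta:
        idx = i + idx + 35
    idx = i[idx]
    log(i)
    i = delta <= 37
    total = [r >= r for r in delta if 18 <= i]
    i = i + (i - idx)
    for total in idx:
        idx = idx + i
        total = 3 >= total
    idx = delta[21] * (delta * delta)
    record(23)
    record(delta)
    return idx

idx = delta[21] * (delta * delta)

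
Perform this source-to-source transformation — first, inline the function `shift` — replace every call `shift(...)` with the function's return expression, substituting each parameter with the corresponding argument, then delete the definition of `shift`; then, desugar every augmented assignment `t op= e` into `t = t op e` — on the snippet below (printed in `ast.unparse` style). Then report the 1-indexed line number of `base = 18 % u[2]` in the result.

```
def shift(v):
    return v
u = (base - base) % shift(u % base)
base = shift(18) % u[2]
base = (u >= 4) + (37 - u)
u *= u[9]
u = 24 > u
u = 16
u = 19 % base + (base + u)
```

Transformed code:
u = (base - base) % (u % base)
base = 18 % u[2]
base = (u >= 4) + (37 - u)
u = u * u[9]
u = 24 > u
u = 16
u = 19 % base + (base + u)

2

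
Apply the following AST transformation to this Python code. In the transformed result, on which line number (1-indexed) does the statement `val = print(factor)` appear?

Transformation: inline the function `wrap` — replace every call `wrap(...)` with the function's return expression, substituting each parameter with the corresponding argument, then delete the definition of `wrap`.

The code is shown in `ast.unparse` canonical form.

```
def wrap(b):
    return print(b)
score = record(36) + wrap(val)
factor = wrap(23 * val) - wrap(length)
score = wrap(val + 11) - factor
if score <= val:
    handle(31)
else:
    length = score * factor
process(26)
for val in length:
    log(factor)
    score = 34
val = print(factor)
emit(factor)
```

Transformed code:
score = record(36) + print(val)
factor = print(23 * val) - print(length)
score = print(val + 11) - factor
if score <= val:
    handle(31)
else:
    length = score * factor
process(26)
for val in length:
    log(factor)
    score = 34
val = print(factor)
emit(factor)

12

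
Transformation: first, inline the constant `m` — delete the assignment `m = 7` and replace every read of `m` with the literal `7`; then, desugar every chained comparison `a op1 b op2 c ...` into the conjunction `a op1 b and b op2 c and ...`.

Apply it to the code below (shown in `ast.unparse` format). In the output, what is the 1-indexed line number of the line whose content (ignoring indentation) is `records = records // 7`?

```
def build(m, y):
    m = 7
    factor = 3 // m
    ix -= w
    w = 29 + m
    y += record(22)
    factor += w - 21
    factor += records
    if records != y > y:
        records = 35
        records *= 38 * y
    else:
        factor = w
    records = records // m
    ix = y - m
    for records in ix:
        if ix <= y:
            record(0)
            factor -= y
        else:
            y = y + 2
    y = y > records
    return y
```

Transformed code:
def build(m, y):
    factor = 3 // 7
    ix -= w
    w = 29 + 7
    y += record(22)
    factor += w - 21
    factor += records
    if records != y and y > y:
        records = 35
        records *= 38 * y
    else:
        factor = w
    records = records // 7
    ix = y - 7
    for records in ix:
        if ix <= y:
            record(0)
            factor -= y
        else:
            y = y + 2
    y = y > records
    return y

13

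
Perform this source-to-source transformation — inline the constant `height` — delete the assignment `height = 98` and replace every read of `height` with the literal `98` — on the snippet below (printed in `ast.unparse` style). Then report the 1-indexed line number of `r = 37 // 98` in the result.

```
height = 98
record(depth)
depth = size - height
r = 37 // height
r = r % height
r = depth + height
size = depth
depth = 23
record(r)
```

Transformed code:
record(depth)
depth = size - 98
r = 37 // 98
r = r % 98
r = depth + 98
size = depth
depth = 23
record(r)

3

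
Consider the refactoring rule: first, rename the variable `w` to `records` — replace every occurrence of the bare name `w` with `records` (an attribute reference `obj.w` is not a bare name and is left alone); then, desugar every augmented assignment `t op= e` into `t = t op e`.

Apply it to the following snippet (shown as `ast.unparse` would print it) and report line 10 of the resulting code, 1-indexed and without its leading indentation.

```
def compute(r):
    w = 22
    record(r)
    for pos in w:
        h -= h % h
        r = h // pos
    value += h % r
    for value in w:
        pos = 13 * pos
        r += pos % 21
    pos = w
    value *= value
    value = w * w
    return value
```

r = r + pos % 21

Transformed code:
def compute(r):
    records = 22
    record(r)
    for pos in records:
        h = h - h % h
        r = h // pos
    value = value + h % r
    for value in records:
        pos = 13 * pos
        r = r + pos % 21
    pos = records
    value = value * value
    value = records * records
    return value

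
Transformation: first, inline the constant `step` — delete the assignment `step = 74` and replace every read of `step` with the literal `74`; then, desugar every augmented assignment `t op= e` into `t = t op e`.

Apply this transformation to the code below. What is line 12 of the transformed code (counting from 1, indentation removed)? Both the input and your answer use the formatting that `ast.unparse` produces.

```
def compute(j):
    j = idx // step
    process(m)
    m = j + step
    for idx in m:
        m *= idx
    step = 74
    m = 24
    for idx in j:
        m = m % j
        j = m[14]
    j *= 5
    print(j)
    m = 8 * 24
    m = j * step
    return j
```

print(j)

Transformed code:
def compute(j):
    j = idx // 74
    process(m)
    m = j + 74
    for idx in m:
        m = m * idx
    m = 24
    for idx in j:
        m = m % j
        j = m[14]
    j = j * 5
    print(j)
    m = 8 * 24
    m = j * 74
    return j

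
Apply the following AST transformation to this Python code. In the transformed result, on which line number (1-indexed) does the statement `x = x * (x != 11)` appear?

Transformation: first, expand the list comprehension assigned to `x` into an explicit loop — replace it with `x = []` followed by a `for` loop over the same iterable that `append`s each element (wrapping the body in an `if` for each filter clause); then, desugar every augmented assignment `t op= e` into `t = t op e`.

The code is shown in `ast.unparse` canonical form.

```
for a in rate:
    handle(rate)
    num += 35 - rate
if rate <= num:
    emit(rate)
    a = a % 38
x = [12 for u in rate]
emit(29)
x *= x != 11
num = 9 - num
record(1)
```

11

Transformed code:
for a in rate:
    handle(rate)
    num = num + (35 - rate)
if rate <= num:
    emit(rate)
    a = a % 38
x = []
for u in rate:
    x.append(12)
emit(29)
x = x * (x != 11)
num = 9 - num
record(1)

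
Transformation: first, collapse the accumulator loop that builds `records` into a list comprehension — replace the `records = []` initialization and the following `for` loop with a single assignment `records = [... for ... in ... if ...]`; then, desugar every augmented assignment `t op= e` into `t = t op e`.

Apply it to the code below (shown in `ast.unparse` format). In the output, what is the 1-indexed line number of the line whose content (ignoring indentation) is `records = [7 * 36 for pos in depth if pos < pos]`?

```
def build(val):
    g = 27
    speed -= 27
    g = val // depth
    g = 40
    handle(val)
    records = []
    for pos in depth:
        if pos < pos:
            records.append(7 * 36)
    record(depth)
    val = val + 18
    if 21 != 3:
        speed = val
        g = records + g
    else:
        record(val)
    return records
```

7

Transformed code:
def build(val):
    g = 27
    speed = speed - 27
    g = val // depth
    g = 40
    handle(val)
    records = [7 * 36 for pos in depth if pos < pos]
    record(depth)
    val = val + 18
    if 21 != 3:
        speed = val
        g = records + g
    else:
        record(val)
    return records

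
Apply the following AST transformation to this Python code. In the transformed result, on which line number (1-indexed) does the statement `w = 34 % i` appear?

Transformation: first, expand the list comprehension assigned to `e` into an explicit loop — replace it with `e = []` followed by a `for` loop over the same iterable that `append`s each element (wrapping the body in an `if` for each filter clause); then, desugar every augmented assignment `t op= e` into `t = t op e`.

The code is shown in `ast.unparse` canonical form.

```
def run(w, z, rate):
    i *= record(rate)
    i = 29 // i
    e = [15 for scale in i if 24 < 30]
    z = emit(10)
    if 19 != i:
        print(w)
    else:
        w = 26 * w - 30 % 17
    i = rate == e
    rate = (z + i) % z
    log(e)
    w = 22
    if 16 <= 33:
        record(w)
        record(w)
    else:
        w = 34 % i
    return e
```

Transformed code:
def run(w, z, rate):
    i = i * record(rate)
    i = 29 // i
    e = []
    for scale in i:
        if 24 < 30:
            e.append(15)
    z = emit(10)
    if 19 != i:
        print(w)
    else:
        w = 26 * w - 30 % 17
    i = rate == e
    rate = (z + i) % z
    log(e)
    w = 22
    if 16 <= 33:
        record(w)
        record(w)
    else:
        w = 34 % i
    return e

21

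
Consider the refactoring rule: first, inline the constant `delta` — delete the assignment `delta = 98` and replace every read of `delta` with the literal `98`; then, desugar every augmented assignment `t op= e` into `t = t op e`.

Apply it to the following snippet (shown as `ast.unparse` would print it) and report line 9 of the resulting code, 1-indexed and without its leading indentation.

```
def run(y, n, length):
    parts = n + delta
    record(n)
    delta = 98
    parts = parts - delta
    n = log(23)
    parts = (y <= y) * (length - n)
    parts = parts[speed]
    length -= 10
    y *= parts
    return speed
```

Transformed code:
def run(y, n, length):
    parts = n + 98
    record(n)
    parts = parts - 98
    n = log(23)
    parts = (y <= y) * (length - n)
    parts = parts[speed]
    length = length - 10
    y = y * parts
    return speed

y = y * parts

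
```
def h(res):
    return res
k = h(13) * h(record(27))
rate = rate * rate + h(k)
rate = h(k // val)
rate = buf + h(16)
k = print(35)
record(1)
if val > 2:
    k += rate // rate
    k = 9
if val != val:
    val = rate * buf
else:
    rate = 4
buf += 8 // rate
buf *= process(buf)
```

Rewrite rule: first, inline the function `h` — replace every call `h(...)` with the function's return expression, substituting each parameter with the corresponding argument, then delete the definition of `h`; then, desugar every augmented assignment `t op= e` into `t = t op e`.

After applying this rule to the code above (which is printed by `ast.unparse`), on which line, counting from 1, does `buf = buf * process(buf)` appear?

15

Transformed code:
k = 13 * record(27)
rate = rate * rate + k
rate = k // val
rate = buf + 16
k = print(35)
record(1)
if val > 2:
    k = k + rate // rate
    k = 9
if val != val:
    val = rate * buf
else:
    rate = 4
buf = buf + 8 // rate
buf = buf * process(buf)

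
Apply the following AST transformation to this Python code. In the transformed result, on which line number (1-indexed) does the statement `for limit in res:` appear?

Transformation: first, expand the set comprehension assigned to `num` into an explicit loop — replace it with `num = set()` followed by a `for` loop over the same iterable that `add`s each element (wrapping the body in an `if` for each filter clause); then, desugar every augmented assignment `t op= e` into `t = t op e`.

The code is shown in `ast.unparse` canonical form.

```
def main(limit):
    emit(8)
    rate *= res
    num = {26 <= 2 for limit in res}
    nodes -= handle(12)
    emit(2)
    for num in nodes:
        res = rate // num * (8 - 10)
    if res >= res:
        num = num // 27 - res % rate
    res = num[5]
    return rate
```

5

Transformed code:
def main(limit):
    emit(8)
    rate = rate * res
    num = set()
    for limit in res:
        num.add(26 <= 2)
    nodes = nodes - handle(12)
    emit(2)
    for num in nodes:
        res = rate // num * (8 - 10)
    if res >= res:
        num = num // 27 - res % rate
    res = num[5]
    return rate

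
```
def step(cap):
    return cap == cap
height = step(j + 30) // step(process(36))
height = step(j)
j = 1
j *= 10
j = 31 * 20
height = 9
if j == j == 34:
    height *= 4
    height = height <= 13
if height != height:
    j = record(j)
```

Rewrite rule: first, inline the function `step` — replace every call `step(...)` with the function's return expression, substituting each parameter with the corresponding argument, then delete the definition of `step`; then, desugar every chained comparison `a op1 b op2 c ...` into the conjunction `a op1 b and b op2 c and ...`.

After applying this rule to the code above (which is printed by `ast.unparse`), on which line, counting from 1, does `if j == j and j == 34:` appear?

Transformed code:
height = (j + 30 == j + 30) // (process(36) == process(36))
height = j == j
j = 1
j *= 10
j = 31 * 20
height = 9
if j == j and j == 34:
    height *= 4
    height = height <= 13
if height != height:
    j = record(j)

7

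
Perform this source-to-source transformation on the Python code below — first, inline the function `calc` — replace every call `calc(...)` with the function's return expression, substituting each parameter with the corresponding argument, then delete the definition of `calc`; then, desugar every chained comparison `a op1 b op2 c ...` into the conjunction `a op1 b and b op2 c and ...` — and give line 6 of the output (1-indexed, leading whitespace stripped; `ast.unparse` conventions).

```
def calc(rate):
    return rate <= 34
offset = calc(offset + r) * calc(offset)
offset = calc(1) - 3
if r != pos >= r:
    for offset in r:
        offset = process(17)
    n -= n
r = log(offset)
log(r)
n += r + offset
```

Transformed code:
offset = (offset + r <= 34) * (offset <= 34)
offset = (1 <= 34) - 3
if r != pos and pos >= r:
    for offset in r:
        offset = process(17)
    n -= n
r = log(offset)
log(r)
n += r + offset

n -= n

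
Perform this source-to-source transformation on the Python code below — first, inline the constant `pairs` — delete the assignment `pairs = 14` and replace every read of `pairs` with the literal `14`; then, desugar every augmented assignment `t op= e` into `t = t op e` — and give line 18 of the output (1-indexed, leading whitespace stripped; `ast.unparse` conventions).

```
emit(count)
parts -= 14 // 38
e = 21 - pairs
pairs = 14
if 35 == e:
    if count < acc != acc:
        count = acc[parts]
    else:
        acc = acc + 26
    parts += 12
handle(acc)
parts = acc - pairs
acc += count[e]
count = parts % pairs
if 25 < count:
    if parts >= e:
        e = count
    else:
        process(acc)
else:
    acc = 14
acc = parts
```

Transformed code:
emit(count)
parts = parts - 14 // 38
e = 21 - 14
if 35 == e:
    if count < acc != acc:
        count = acc[parts]
    else:
        acc = acc + 26
    parts = parts + 12
handle(acc)
parts = acc - 14
acc = acc + count[e]
count = parts % 14
if 25 < count:
    if parts >= e:
        e = count
    else:
        process(acc)
else:
    acc = 14
acc = parts

process(acc)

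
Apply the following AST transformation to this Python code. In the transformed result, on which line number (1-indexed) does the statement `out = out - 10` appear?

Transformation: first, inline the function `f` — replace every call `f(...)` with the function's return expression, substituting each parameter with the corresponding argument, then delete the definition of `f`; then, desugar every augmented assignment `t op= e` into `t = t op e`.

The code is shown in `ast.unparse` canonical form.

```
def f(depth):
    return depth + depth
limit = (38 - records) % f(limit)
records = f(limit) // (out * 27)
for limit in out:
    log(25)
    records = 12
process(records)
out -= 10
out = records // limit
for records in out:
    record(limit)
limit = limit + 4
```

7

Transformed code:
limit = (38 - records) % (limit + limit)
records = (limit + limit) // (out * 27)
for limit in out:
    log(25)
    records = 12
process(records)
out = out - 10
out = records // limit
for records in out:
    record(limit)
limit = limit + 4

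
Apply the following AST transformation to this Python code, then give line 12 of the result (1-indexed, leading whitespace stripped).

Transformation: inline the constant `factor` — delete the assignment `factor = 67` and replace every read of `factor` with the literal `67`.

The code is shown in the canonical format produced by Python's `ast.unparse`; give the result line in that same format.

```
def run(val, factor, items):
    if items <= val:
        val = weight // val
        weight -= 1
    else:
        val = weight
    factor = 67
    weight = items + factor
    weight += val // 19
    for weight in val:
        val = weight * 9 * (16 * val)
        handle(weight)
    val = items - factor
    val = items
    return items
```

val = items - 67

Transformed code:
def run(val, factor, items):
    if items <= val:
        val = weight // val
        weight -= 1
    else:
        val = weight
    weight = items + 67
    weight += val // 19
    for weight in val:
        val = weight * 9 * (16 * val)
        handle(weight)
    val = items - 67
    val = items
    return items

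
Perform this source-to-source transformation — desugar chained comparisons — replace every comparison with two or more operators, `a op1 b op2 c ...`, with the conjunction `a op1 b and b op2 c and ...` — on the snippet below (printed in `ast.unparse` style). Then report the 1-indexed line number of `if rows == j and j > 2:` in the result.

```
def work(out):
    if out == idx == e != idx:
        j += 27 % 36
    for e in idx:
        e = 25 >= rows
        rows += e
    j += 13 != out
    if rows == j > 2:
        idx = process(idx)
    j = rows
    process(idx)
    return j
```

8

Transformed code:
def work(out):
    if out == idx and idx == e and (e != idx):
        j += 27 % 36
    for e in idx:
        e = 25 >= rows
        rows += e
    j += 13 != out
    if rows == j and j > 2:
        idx = process(idx)
    j = rows
    process(idx)
    return j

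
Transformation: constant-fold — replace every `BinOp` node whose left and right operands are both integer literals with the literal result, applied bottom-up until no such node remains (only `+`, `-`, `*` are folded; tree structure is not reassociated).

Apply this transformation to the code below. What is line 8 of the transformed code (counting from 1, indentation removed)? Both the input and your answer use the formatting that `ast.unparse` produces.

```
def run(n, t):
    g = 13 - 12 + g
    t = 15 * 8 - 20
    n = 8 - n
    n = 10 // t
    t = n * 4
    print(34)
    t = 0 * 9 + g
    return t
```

Transformed code:
def run(n, t):
    g = 1 + g
    t = 100
    n = 8 - n
    n = 10 // t
    t = n * 4
    print(34)
    t = 0 + g
    return t

t = 0 + g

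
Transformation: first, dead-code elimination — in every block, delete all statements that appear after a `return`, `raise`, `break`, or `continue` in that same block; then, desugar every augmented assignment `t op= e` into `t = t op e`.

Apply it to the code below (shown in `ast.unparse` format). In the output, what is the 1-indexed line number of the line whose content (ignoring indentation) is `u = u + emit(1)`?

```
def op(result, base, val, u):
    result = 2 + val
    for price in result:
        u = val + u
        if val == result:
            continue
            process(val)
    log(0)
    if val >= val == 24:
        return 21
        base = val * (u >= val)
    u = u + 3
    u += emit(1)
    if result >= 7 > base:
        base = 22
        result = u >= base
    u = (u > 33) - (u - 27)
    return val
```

11

Transformed code:
def op(result, base, val, u):
    result = 2 + val
    for price in result:
        u = val + u
        if val == result:
            continue
    log(0)
    if val >= val == 24:
        return 21
    u = u + 3
    u = u + emit(1)
    if result >= 7 > base:
        base = 22
        result = u >= base
    u = (u > 33) - (u - 27)
    return val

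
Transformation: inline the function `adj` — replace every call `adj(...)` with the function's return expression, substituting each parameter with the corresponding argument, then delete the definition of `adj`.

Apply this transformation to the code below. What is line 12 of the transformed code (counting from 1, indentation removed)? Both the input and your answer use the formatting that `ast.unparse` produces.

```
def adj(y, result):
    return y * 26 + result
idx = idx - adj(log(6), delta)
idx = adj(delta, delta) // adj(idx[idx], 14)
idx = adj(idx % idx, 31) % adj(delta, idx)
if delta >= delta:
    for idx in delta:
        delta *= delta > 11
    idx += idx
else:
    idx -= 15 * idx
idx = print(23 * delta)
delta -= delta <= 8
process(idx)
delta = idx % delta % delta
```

process(idx)

Transformed code:
idx = idx - (log(6) * 26 + delta)
idx = (delta * 26 + delta) // (idx[idx] * 26 + 14)
idx = (idx % idx * 26 + 31) % (delta * 26 + idx)
if delta >= delta:
    for idx in delta:
        delta *= delta > 11
    idx += idx
else:
    idx -= 15 * idx
idx = print(23 * delta)
delta -= delta <= 8
process(idx)
delta = idx % delta % delta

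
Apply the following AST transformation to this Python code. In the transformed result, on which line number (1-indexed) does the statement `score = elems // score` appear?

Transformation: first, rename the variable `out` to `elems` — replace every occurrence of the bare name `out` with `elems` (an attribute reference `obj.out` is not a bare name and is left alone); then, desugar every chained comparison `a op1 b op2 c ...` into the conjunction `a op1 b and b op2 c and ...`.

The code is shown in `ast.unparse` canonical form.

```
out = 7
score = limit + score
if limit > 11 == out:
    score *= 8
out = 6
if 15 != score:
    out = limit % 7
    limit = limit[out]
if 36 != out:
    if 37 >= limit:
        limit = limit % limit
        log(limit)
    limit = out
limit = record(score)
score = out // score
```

Transformed code:
elems = 7
score = limit + score
if limit > 11 and 11 == elems:
    score *= 8
elems = 6
if 15 != score:
    elems = limit % 7
    limit = limit[elems]
if 36 != elems:
    if 37 >= limit:
        limit = limit % limit
        log(limit)
    limit = elems
limit = record(score)
score = elems // score

15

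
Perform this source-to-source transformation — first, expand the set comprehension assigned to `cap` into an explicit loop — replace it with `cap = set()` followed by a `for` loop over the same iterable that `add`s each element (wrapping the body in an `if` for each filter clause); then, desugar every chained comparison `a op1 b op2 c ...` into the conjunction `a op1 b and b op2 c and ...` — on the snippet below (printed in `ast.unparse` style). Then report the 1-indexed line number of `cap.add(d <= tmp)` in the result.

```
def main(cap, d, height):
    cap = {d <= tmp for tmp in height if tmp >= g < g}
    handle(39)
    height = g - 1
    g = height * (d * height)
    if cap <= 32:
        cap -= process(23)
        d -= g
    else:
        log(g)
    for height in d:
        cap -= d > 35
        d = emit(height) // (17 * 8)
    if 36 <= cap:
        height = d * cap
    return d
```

Transformed code:
def main(cap, d, height):
    cap = set()
    for tmp in height:
        if tmp >= g and g < g:
            cap.add(d <= tmp)
    handle(39)
    height = g - 1
    g = height * (d * height)
    if cap <= 32:
        cap -= process(23)
        d -= g
    else:
        log(g)
    for height in d:
        cap -= d > 35
        d = emit(height) // (17 * 8)
    if 36 <= cap:
        height = d * cap
    return d

5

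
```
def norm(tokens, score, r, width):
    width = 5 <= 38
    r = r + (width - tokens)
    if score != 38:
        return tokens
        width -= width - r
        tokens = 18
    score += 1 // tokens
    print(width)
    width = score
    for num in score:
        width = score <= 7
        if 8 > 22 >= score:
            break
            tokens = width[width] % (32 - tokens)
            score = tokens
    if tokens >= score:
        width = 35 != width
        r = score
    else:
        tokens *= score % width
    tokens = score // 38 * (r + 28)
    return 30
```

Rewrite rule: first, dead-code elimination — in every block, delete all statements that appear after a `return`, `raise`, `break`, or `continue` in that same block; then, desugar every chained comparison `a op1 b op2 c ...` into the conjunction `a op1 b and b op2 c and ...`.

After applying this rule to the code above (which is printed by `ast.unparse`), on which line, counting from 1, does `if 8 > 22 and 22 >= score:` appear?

11

Transformed code:
def norm(tokens, score, r, width):
    width = 5 <= 38
    r = r + (width - tokens)
    if score != 38:
        return tokens
    score += 1 // tokens
    print(width)
    width = score
    for num in score:
        width = score <= 7
        if 8 > 22 and 22 >= score:
            break
    if tokens >= score:
        width = 35 != width
        r = score
    else:
        tokens *= score % width
    tokens = score // 38 * (r + 28)
    return 30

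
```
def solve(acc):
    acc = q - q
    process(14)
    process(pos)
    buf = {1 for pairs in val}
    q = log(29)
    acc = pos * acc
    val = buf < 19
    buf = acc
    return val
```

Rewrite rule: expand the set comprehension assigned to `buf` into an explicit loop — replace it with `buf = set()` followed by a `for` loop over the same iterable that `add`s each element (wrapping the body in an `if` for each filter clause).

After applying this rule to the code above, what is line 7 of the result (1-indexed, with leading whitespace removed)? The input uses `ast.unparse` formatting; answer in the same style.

Transformed code:
def solve(acc):
    acc = q - q
    process(14)
    process(pos)
    buf = set()
    for pairs in val:
        buf.add(1)
    q = log(29)
    acc = pos * acc
    val = buf < 19
    buf = acc
    return val

buf.add(1)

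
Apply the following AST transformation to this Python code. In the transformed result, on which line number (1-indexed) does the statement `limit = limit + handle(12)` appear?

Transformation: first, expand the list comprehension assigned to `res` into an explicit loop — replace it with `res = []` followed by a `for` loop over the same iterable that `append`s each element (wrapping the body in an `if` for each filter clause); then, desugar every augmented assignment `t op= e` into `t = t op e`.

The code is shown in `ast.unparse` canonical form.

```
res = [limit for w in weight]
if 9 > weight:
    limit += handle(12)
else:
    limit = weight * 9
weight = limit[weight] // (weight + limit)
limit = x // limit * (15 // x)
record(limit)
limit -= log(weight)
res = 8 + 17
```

Transformed code:
res = []
for w in weight:
    res.append(limit)
if 9 > weight:
    limit = limit + handle(12)
else:
    limit = weight * 9
weight = limit[weight] // (weight + limit)
limit = x // limit * (15 // x)
record(limit)
limit = limit - log(weight)
res = 8 + 17

5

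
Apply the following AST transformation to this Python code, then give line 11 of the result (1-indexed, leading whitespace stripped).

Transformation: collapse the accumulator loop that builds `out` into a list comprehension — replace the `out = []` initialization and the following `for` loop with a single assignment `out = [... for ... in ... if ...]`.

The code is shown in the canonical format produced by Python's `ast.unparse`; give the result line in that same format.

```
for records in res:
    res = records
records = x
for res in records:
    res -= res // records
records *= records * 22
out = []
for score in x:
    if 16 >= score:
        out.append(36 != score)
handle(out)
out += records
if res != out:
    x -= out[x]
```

x -= out[x]

Transformed code:
for records in res:
    res = records
records = x
for res in records:
    res -= res // records
records *= records * 22
out = [36 != score for score in x if 16 >= score]
handle(out)
out += records
if res != out:
    x -= out[x]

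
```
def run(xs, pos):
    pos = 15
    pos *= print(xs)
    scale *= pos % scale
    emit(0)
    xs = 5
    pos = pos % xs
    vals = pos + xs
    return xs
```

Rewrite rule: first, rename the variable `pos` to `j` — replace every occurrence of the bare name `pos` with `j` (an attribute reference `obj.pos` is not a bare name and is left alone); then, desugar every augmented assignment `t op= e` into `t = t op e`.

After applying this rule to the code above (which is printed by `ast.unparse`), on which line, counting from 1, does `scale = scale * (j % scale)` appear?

4

Transformed code:
def run(xs, j):
    j = 15
    j = j * print(xs)
    scale = scale * (j % scale)
    emit(0)
    xs = 5
    j = j % xs
    vals = j + xs
    return xs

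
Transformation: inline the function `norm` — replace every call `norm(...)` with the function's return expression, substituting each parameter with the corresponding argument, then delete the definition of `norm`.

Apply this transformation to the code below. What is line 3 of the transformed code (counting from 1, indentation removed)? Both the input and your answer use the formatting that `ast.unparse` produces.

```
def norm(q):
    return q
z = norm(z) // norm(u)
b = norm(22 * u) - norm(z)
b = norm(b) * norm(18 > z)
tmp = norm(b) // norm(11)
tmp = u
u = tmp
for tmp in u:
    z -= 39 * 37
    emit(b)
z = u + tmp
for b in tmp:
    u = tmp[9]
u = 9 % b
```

Transformed code:
z = z // u
b = 22 * u - z
b = b * (18 > z)
tmp = b // 11
tmp = u
u = tmp
for tmp in u:
    z -= 39 * 37
    emit(b)
z = u + tmp
for b in tmp:
    u = tmp[9]
u = 9 % b

b = b * (18 > z)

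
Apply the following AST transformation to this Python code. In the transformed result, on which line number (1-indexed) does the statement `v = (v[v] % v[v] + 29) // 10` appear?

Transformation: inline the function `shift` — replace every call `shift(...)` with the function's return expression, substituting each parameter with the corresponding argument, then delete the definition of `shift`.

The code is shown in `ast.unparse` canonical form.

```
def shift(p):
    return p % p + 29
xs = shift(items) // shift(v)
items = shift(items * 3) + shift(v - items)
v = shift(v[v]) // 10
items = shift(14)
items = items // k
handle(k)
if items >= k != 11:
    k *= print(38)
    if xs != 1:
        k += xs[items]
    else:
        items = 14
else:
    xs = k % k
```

Transformed code:
xs = (items % items + 29) // (v % v + 29)
items = items * 3 % (items * 3) + 29 + ((v - items) % (v - items) + 29)
v = (v[v] % v[v] + 29) // 10
items = 14 % 14 + 29
items = items // k
handle(k)
if items >= k != 11:
    k *= print(38)
    if xs != 1:
        k += xs[items]
    else:
        items = 14
else:
    xs = k % k

3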